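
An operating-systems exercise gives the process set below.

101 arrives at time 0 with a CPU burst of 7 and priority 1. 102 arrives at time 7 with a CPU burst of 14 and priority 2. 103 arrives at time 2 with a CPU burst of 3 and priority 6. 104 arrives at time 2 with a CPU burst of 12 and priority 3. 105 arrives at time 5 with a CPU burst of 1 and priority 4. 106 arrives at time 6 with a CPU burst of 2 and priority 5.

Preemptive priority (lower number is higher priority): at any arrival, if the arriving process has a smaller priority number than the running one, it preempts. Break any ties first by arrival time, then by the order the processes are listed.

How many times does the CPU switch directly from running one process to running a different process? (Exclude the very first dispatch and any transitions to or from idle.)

Gantt: | 101 0-7 | 102 7-21 | 104 21-33 | 105 33-34 | 106 34-36 | 103 36-39 |
Completion: 101=7  102=21  103=39  104=33  105=34  106=36
Turnaround (C−A): 101=7  102=14  103=37  104=31  105=29  106=30

5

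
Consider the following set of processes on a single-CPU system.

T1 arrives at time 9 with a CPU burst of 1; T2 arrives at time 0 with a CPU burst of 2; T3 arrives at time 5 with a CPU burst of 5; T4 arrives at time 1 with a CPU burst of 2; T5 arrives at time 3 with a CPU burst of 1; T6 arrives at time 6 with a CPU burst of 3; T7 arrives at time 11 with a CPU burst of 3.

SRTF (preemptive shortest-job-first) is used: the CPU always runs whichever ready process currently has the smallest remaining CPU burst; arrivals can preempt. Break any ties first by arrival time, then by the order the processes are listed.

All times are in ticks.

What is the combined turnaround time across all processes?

26

Gantt: | T2 0-2 | T4 2-4 | T5 4-5 | T3 5-6 | T6 6-9 | T1 9-10 | T3 10-14 | T7 14-17 |
Completion: T1=10  T2=2  T3=14  T4=4  T5=5  T6=9  T7=17
Turnaround (C−A): T1=1  T2=2  T3=9  T4=3  T5=2  T6=3  T7=6
Turnaround = completion − arrival: T1=1, T2=2, T3=9, T4=3, T5=2, T6=3, T7=6
Total turnaround = 1 + 2 + 9 + 3 + 2 + 3 + 6 = 26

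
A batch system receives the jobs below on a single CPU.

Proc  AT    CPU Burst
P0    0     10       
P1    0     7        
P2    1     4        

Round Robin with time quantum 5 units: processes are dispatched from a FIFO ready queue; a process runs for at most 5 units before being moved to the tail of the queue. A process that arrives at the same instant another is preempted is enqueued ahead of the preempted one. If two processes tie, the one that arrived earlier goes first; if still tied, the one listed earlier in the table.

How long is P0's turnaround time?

Gantt: | P0 0-5 | P1 5-10 | P2 10-14 | P0 14-19 | P1 19-21 |
Completion: P0=19  P1=21  P2=14
Turnaround(P0) = completion − arrival = 19 − 0 = 19

19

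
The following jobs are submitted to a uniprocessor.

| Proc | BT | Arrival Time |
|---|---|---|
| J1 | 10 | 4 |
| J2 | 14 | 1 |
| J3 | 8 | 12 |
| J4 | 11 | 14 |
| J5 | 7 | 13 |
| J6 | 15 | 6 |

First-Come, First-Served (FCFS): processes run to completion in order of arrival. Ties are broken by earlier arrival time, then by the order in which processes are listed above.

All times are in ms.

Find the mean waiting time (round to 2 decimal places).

22.33

Gantt: | idle 0-1 | J2 1-15 | J1 15-25 | J6 25-40 | J3 40-48 | J5 48-55 | J4 55-66 |
Completion: J1=25  J2=15  J3=48  J4=66  J5=55  J6=40
Waiting times: J1=11, J2=0, J3=28, J4=41, J5=35, J6=19
Average waiting = (11+0+28+41+35+19) / 6 = 134/6 = 22.33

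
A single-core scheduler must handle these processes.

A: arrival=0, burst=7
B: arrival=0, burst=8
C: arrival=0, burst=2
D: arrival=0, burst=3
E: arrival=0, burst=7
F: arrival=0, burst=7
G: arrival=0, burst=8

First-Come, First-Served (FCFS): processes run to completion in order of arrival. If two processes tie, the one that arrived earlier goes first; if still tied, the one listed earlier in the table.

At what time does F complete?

Schedule: | A 0-7 | B 7-15 | C 15-17 | D 17-20 | E 20-27 | F 27-34 | G 34-42 |
Completion: A=7  B=15  C=17  D=20  E=27  F=34  G=42
Turnaround (C−A): A=7  B=15  C=17  D=20  E=27  F=34  G=42

34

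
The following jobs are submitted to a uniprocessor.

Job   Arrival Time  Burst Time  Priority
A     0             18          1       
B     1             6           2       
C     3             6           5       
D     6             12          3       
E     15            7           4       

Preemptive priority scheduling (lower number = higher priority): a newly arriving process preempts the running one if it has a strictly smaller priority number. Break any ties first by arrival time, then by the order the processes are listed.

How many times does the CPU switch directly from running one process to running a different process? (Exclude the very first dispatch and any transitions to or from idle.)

Schedule: | A 0-18 | B 18-24 | D 24-36 | E 36-43 | C 43-49 |
Completion: A=18  B=24  C=49  D=36  E=43
Turnaround (C−A): A=18  B=23  C=46  D=30  E=28

4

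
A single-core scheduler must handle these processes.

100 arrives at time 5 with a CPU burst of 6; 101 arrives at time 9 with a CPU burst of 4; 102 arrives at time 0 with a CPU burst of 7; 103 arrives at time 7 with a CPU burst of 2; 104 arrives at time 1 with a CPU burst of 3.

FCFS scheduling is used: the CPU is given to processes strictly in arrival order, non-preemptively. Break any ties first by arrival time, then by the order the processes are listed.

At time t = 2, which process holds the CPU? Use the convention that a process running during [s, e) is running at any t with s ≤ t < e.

102

Timeline: | 102 0-7 | 104 7-10 | 100 10-16 | 103 16-18 | 101 18-22 |
Completion: 100=16  101=22  102=7  103=18  104=10
Turnaround (C−A): 100=11  101=13  102=7  103=11  104=9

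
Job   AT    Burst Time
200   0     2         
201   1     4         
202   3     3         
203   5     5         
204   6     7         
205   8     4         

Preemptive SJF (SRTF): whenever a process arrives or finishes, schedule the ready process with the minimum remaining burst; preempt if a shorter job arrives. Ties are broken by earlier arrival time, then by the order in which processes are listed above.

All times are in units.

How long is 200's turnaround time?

Schedule: | 200 0-2 | 201 2-6 | 202 6-9 | 205 9-13 | 203 13-18 | 204 18-25 |
Completion: 200=2  201=6  202=9  203=18  204=25  205=13
Turnaround(200) = completion − arrival = 2 − 0 = 2

2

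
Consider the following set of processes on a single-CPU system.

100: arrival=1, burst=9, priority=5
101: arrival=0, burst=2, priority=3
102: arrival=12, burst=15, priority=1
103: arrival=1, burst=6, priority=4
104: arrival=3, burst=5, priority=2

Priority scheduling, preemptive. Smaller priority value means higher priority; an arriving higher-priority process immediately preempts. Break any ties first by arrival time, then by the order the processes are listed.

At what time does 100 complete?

37

Schedule: | 101 0-2 | 103 2-3 | 104 3-8 | 103 8-12 | 102 12-27 | 103 27-28 | 100 28-37 |
Completion: 100=37  101=2  102=27  103=28  104=8
Turnaround (C−A): 100=36  101=2  102=15  103=27  104=5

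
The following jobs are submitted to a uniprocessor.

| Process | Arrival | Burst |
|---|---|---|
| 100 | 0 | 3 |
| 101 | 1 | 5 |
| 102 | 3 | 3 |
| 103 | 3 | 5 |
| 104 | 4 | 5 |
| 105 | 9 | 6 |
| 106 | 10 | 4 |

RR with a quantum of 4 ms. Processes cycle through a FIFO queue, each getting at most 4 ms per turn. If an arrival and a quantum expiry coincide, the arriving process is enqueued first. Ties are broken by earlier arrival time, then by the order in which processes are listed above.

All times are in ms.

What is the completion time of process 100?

Gantt: | 100 0-3 | 101 3-7 | 102 7-10 | 103 10-14 | 104 14-18 | 101 18-19 | 105 19-23 | 106 23-27 | 103 27-28 | 104 28-29 | 105 29-31 |
Completion: 100=3  101=19  102=10  103=28  104=29  105=31  106=27

3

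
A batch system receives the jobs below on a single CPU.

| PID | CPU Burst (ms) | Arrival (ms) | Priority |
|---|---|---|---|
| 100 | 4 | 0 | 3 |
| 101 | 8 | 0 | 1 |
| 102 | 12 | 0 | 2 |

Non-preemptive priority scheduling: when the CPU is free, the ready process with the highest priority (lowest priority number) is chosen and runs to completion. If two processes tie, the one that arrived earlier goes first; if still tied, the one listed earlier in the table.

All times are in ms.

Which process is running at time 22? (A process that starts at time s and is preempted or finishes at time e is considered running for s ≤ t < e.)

100

Schedule: | 101 0-8 | 102 8-20 | 100 20-24 |
Completion: 100=24  101=8  102=20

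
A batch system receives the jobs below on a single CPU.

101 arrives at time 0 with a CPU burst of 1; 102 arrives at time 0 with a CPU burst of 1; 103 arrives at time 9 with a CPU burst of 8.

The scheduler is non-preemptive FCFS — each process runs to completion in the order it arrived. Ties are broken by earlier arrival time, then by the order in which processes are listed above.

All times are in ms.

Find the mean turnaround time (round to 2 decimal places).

Schedule: | 101 0-1 | 102 1-2 | idle 2-9 | 103 9-17 |
Completion: 101=1  102=2  103=17
Turnaround times: 101=1, 102=2, 103=8
Average turnaround = (1+2+8) / 3 = 11/3 = 3.67

3.67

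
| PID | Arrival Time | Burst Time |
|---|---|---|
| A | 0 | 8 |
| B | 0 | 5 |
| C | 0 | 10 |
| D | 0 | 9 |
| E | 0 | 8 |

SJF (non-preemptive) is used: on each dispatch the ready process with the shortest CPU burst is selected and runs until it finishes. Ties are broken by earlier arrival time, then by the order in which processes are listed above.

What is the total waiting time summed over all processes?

69

Timeline: | B 0-5 | A 5-13 | E 13-21 | D 21-30 | C 30-40 |
Completion: A=13  B=5  C=40  D=30  E=21
Waiting = turnaround − burst: A=5, B=0, C=30, D=21, E=13
Total waiting = 5 + 0 + 30 + 21 + 13 = 69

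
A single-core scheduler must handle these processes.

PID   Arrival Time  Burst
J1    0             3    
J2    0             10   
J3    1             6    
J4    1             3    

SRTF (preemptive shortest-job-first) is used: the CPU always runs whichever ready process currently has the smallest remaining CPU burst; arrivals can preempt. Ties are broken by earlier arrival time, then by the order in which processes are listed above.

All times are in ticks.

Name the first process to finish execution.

J1

Timeline: | J1 0-3 | J4 3-6 | J3 6-12 | J2 12-22 |
Completion: J1=3  J2=22  J3=12  J4=6
Finish order: J1 → J4 → J3 → J2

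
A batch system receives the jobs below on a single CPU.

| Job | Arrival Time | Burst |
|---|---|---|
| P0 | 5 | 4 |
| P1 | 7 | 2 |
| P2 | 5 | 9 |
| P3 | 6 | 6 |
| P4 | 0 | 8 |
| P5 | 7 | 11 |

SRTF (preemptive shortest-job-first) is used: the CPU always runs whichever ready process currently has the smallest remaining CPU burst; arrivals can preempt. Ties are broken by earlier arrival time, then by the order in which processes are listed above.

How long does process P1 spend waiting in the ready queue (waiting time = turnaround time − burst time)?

1

Timeline: | P4 0-8 | P1 8-10 | P0 10-14 | P3 14-20 | P2 20-29 | P5 29-40 |
Completion: P0=14  P1=10  P2=29  P3=20  P4=8  P5=40
Waiting(P1) = turnaround − burst = 3 − 2 = 1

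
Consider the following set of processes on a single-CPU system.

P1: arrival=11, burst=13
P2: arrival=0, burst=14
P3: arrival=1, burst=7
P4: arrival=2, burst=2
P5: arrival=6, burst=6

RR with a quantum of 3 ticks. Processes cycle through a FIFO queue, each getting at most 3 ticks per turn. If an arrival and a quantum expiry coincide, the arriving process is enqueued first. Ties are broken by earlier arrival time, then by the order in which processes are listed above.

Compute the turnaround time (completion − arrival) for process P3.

26

Gantt: | P2 0-3 | P3 3-6 | P4 6-8 | P2 8-11 | P5 11-14 | P3 14-17 | P1 17-20 | P2 20-23 | P5 23-26 | P3 26-27 | P1 27-30 | P2 30-33 | P1 33-36 | P2 36-38 | P1 38-42 |
Completion: P1=42  P2=38  P3=27  P4=8  P5=26
Turnaround (C−A): P1=31  P2=38  P3=26  P4=6  P5=20
Turnaround(P3) = completion − arrival = 27 − 1 = 26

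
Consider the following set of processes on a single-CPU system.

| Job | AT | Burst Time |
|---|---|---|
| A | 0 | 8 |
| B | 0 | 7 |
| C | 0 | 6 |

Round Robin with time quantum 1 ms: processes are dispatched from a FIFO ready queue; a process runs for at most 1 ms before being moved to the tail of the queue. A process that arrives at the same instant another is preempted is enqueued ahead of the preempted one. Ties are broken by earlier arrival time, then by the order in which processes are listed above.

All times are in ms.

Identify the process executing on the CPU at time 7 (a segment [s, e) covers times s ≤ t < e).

B

Schedule: | A 0-1 | B 1-2 | C 2-3 | A 3-4 | B 4-5 | C 5-6 | A 6-7 | B 7-8 | C 8-9 | A 9-10 | B 10-11 | C 11-12 | A 12-13 | B 13-14 | C 14-15 | A 15-16 | B 16-17 | C 17-18 | A 18-19 | B 19-20 | A 20-21 |
Completion: A=21  B=20  C=18
Turnaround (C−A): A=21  B=20  C=18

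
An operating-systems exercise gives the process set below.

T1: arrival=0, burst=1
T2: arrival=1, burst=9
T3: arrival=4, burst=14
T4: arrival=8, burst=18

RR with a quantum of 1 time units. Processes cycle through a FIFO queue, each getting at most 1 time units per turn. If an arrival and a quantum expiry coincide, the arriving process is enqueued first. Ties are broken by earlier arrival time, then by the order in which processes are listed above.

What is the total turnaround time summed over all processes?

Schedule: | T1 0-1 | T2 1-4 | T3 4-5 | T2 5-6 | T3 6-7 | T2 7-8 | T3 8-9 | T4 9-10 | T2 10-11 | T3 11-12 | T4 12-13 | T2 13-14 | T3 14-15 | T4 15-16 | T2 16-17 | T3 17-18 | T4 18-19 | T2 19-20 | T3 20-21 | T4 21-22 | T3 22-23 | T4 23-24 | T3 24-25 | T4 25-26 | T3 26-27 | T4 27-28 | T3 28-29 | T4 29-30 | T3 30-31 | T4 31-32 | T3 32-33 | T4 33-34 | T3 34-35 | T4 35-42 |
Completion: T1=1  T2=20  T3=35  T4=42
Turnaround = completion − arrival: T1=1, T2=19, T3=31, T4=34
Total turnaround = 1 + 19 + 31 + 34 = 85

85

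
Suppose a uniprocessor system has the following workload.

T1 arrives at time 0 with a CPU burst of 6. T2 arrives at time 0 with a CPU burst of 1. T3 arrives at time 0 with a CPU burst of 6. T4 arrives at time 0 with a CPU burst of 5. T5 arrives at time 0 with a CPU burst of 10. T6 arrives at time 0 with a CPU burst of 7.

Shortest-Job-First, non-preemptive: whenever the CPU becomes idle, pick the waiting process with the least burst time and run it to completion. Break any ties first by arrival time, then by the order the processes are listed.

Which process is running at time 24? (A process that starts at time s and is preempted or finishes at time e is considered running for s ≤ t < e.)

T6

Gantt: | T2 0-1 | T4 1-6 | T1 6-12 | T3 12-18 | T6 18-25 | T5 25-35 |
Completion: T1=12  T2=1  T3=18  T4=6  T5=35  T6=25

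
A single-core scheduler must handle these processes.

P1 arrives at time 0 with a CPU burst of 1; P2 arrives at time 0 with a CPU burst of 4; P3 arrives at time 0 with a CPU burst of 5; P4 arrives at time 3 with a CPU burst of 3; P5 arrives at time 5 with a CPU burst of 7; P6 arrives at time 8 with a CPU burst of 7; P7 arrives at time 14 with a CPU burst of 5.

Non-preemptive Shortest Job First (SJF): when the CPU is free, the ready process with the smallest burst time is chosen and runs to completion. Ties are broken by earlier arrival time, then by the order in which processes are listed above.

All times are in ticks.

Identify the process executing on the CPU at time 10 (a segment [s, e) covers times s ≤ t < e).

P3

Schedule: | P1 0-1 | P2 1-5 | P4 5-8 | P3 8-13 | P5 13-20 | P7 20-25 | P6 25-32 |
Completion: P1=1  P2=5  P3=13  P4=8  P5=20  P6=32  P7=25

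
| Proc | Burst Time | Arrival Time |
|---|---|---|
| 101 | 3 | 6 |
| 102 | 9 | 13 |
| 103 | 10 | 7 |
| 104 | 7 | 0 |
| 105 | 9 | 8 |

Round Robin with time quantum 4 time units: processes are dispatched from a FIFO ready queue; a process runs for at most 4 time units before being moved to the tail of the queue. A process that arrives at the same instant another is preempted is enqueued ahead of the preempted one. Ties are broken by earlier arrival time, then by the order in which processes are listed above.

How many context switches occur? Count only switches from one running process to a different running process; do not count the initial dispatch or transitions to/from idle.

Timeline: | 104 0-7 | 101 7-10 | 103 10-14 | 105 14-18 | 102 18-22 | 103 22-26 | 105 26-30 | 102 30-34 | 103 34-36 | 105 36-37 | 102 37-38 |
Completion: 101=10  102=38  103=36  104=7  105=37
Turnaround (C−A): 101=4  102=25  103=29  104=7  105=29

10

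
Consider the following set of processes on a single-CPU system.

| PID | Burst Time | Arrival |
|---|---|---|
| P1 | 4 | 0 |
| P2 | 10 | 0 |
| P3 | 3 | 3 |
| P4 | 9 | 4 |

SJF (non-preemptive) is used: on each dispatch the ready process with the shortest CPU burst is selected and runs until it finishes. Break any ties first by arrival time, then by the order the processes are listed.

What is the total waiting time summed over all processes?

20

Schedule: | P1 0-4 | P3 4-7 | P4 7-16 | P2 16-26 |
Completion: P1=4  P2=26  P3=7  P4=16
Turnaround (C−A): P1=4  P2=26  P3=4  P4=12
Waiting = turnaround − burst: P1=0, P2=16, P3=1, P4=3
Total waiting = 0 + 16 + 1 + 3 = 20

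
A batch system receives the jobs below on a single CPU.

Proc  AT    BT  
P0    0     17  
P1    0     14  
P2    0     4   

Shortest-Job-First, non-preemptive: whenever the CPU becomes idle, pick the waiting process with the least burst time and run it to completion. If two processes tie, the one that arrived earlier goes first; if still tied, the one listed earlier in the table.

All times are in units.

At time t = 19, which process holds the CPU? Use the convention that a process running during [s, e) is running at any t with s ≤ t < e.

P0

Schedule: | P2 0-4 | P1 4-18 | P0 18-35 |
Completion: P0=35  P1=18  P2=4
Turnaround (C−A): P0=35  P1=18  P2=4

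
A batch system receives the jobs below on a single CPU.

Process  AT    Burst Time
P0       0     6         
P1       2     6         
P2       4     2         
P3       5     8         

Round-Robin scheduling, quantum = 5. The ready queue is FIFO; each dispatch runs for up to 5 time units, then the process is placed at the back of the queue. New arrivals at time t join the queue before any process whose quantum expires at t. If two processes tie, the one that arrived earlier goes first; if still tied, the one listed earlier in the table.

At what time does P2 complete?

Gantt: | P0 0-5 | P1 5-10 | P2 10-12 | P3 12-17 | P0 17-18 | P1 18-19 | P3 19-22 |
Completion: P0=18  P1=19  P2=12  P3=22
Turnaround (C−A): P0=18  P1=17  P2=8  P3=17

12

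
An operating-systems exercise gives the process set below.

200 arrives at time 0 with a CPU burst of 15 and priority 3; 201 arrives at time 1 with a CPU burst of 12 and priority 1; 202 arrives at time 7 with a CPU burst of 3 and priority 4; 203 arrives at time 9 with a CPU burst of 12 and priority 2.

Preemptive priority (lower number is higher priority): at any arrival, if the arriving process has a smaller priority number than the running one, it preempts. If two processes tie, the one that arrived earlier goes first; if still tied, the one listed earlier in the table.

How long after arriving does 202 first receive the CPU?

Gantt: | 200 0-1 | 201 1-13 | 203 13-25 | 200 25-39 | 202 39-42 |
Completion: 200=39  201=13  202=42  203=25
Response(202) = first start − arrival = 39 − 7 = 32

32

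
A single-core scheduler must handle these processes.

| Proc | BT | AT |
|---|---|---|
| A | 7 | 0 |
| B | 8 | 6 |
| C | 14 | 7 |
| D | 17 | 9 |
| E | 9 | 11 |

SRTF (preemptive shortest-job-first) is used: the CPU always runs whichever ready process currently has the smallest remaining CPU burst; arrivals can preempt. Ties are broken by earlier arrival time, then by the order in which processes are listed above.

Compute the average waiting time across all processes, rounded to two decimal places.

10.20

Timeline: | A 0-7 | B 7-15 | E 15-24 | C 24-38 | D 38-55 |
Completion: A=7  B=15  C=38  D=55  E=24
Turnaround (C−A): A=7  B=9  C=31  D=46  E=13
Waiting times: A=0, B=1, C=17, D=29, E=4
Average waiting = (0+1+17+29+4) / 5 = 51/5 = 10.20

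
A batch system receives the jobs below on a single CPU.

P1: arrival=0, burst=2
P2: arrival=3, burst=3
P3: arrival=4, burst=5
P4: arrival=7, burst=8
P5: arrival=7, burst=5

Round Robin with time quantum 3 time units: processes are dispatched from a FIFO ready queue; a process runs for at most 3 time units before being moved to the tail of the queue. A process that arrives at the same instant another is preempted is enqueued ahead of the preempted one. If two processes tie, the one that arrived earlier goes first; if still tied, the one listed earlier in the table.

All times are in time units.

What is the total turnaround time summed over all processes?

Schedule: | P1 0-2 | idle 2-3 | P2 3-6 | P3 6-9 | P4 9-12 | P5 12-15 | P3 15-17 | P4 17-20 | P5 20-22 | P4 22-24 |
Completion: P1=2  P2=6  P3=17  P4=24  P5=22
Turnaround (C−A): P1=2  P2=3  P3=13  P4=17  P5=15
Turnaround = completion − arrival: P1=2, P2=3, P3=13, P4=17, P5=15
Total turnaround = 2 + 3 + 13 + 17 + 15 = 50

50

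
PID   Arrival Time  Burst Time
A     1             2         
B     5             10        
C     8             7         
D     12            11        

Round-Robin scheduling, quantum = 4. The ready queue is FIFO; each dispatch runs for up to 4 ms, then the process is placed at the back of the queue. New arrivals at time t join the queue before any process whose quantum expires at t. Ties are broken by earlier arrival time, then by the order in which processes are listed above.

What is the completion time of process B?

26

Schedule: | idle 0-1 | A 1-3 | idle 3-5 | B 5-9 | C 9-13 | B 13-17 | D 17-21 | C 21-24 | B 24-26 | D 26-33 |
Completion: A=3  B=26  C=24  D=33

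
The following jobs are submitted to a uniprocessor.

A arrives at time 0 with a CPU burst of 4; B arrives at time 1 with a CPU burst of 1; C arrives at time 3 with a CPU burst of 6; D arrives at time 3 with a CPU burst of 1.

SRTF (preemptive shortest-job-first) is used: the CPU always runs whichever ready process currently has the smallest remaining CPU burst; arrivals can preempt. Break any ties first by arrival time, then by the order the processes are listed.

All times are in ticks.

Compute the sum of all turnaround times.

17

Gantt: | A 0-1 | B 1-2 | A 2-3 | D 3-4 | A 4-6 | C 6-12 |
Completion: A=6  B=2  C=12  D=4
Turnaround (C−A): A=6  B=1  C=9  D=1
Turnaround = completion − arrival: A=6, B=1, C=9, D=1
Total turnaround = 6 + 1 + 9 + 1 = 17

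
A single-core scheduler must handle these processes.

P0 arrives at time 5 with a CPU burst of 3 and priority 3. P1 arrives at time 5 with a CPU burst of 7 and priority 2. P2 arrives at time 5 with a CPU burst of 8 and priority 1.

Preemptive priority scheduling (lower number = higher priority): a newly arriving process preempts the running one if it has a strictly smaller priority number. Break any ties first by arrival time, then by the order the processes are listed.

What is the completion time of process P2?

Timeline: | idle 0-5 | P2 5-13 | P1 13-20 | P0 20-23 |
Completion: P0=23  P1=20  P2=13
Turnaround (C−A): P0=18  P1=15  P2=8

13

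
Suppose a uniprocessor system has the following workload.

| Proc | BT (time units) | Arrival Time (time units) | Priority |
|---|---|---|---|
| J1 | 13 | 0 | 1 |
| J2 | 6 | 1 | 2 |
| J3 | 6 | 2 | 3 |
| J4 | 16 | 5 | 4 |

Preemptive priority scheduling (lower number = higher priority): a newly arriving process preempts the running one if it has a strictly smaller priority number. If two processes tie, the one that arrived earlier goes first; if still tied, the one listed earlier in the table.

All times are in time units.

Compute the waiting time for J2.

12

Timeline: | J1 0-13 | J2 13-19 | J3 19-25 | J4 25-41 |
Completion: J1=13  J2=19  J3=25  J4=41
Turnaround (C−A): J1=13  J2=18  J3=23  J4=36
Waiting(J2) = turnaround − burst = 18 − 6 = 12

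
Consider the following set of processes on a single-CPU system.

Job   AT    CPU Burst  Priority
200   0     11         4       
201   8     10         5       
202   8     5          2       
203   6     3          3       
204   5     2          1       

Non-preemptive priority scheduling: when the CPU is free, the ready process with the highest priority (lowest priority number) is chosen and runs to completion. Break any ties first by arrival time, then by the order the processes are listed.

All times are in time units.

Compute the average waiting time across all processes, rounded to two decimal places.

7.20

Gantt: | 200 0-11 | 204 11-13 | 202 13-18 | 203 18-21 | 201 21-31 |
Completion: 200=11  201=31  202=18  203=21  204=13
Waiting times: 200=0, 201=13, 202=5, 203=12, 204=6
Average waiting = (0+13+5+12+6) / 5 = 36/5 = 7.20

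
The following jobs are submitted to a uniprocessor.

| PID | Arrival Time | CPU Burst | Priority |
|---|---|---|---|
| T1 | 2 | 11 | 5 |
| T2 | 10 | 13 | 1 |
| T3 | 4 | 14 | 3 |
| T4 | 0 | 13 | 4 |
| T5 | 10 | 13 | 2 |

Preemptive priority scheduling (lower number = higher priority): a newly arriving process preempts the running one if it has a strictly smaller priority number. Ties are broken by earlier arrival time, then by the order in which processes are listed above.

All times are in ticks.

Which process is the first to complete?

T2

Gantt: | T4 0-4 | T3 4-10 | T2 10-23 | T5 23-36 | T3 36-44 | T4 44-53 | T1 53-64 |
Completion: T1=64  T2=23  T3=44  T4=53  T5=36
Finish order: T2 → T5 → T3 → T4 → T1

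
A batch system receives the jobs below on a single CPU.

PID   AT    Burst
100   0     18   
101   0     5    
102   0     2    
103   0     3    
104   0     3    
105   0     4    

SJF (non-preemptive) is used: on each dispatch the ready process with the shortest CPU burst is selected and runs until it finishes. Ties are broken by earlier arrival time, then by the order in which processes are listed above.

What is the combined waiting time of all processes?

44

Schedule: | 102 0-2 | 103 2-5 | 104 5-8 | 105 8-12 | 101 12-17 | 100 17-35 |
Completion: 100=35  101=17  102=2  103=5  104=8  105=12
Turnaround (C−A): 100=35  101=17  102=2  103=5  104=8  105=12
Waiting = turnaround − burst: 100=17, 101=12, 102=0, 103=2, 104=5, 105=8
Total waiting = 17 + 12 + 0 + 2 + 5 + 8 = 44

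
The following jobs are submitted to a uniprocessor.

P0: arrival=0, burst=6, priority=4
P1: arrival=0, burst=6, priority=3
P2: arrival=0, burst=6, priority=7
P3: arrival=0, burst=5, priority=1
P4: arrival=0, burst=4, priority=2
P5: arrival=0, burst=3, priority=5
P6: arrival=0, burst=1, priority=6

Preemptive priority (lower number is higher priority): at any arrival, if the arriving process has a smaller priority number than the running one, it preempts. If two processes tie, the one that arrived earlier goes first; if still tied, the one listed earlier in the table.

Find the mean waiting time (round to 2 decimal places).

14.14

Gantt: | P3 0-5 | P4 5-9 | P1 9-15 | P0 15-21 | P5 21-24 | P6 24-25 | P2 25-31 |
Completion: P0=21  P1=15  P2=31  P3=5  P4=9  P5=24  P6=25
Turnaround (C−A): P0=21  P1=15  P2=31  P3=5  P4=9  P5=24  P6=25
Waiting times: P0=15, P1=9, P2=25, P3=0, P4=5, P5=21, P6=24
Average waiting = (15+9+25+0+5+21+24) / 7 = 99/7 = 14.14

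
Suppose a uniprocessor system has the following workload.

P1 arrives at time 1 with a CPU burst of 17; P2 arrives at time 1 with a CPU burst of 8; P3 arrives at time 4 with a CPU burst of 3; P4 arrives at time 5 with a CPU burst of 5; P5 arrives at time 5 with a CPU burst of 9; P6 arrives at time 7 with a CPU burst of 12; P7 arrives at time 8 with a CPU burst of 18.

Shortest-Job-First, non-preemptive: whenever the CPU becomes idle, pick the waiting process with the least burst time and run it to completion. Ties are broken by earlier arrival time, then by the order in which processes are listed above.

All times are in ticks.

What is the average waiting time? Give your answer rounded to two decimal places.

18.14

Timeline: | idle 0-1 | P2 1-9 | P3 9-12 | P4 12-17 | P5 17-26 | P6 26-38 | P1 38-55 | P7 55-73 |
Completion: P1=55  P2=9  P3=12  P4=17  P5=26  P6=38  P7=73
Waiting times: P1=37, P2=0, P3=5, P4=7, P5=12, P6=19, P7=47
Average waiting = (37+0+5+7+12+19+47) / 7 = 127/7 = 18.14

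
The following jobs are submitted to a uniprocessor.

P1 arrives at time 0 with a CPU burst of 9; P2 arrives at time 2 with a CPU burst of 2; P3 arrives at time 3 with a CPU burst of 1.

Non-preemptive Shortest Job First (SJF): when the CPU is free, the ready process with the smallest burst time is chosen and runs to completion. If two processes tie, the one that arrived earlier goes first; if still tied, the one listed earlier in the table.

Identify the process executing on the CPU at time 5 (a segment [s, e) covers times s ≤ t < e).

P1

Gantt: | P1 0-9 | P3 9-10 | P2 10-12 |
Completion: P1=9  P2=12  P3=10
Turnaround (C−A): P1=9  P2=10  P3=7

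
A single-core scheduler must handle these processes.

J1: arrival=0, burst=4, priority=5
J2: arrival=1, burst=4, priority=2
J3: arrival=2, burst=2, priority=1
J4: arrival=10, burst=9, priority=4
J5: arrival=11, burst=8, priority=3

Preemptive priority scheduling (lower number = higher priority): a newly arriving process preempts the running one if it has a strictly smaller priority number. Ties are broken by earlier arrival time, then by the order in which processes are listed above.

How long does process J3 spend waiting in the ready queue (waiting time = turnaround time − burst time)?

0

Schedule: | J1 0-1 | J2 1-2 | J3 2-4 | J2 4-7 | J1 7-10 | J4 10-11 | J5 11-19 | J4 19-27 |
Completion: J1=10  J2=7  J3=4  J4=27  J5=19
Turnaround (C−A): J1=10  J2=6  J3=2  J4=17  J5=8
Waiting(J3) = turnaround − burst = 2 − 2 = 0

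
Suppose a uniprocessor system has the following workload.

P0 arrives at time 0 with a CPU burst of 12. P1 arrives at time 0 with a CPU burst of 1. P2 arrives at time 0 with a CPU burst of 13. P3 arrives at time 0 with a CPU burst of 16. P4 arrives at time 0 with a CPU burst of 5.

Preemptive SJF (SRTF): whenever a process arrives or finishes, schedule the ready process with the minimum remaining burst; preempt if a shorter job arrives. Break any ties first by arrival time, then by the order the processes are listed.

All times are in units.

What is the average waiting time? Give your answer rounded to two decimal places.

11.20

Schedule: | P1 0-1 | P4 1-6 | P0 6-18 | P2 18-31 | P3 31-47 |
Completion: P0=18  P1=1  P2=31  P3=47  P4=6
Turnaround (C−A): P0=18  P1=1  P2=31  P3=47  P4=6
Waiting times: P0=6, P1=0, P2=18, P3=31, P4=1
Average waiting = (6+0+18+31+1) / 5 = 56/5 = 11.20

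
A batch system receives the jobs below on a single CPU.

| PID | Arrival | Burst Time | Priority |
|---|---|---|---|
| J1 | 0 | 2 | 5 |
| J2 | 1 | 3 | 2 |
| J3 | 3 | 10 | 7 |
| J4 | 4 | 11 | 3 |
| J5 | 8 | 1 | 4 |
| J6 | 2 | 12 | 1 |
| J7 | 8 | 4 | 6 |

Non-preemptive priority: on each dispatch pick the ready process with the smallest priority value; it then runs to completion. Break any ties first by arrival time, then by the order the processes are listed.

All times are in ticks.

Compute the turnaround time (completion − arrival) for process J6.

12

Schedule: | J1 0-2 | J6 2-14 | J2 14-17 | J4 17-28 | J5 28-29 | J7 29-33 | J3 33-43 |
Completion: J1=2  J2=17  J3=43  J4=28  J5=29  J6=14  J7=33
Turnaround (C−A): J1=2  J2=16  J3=40  J4=24  J5=21  J6=12  J7=25
Turnaround(J6) = completion − arrival = 14 − 2 = 12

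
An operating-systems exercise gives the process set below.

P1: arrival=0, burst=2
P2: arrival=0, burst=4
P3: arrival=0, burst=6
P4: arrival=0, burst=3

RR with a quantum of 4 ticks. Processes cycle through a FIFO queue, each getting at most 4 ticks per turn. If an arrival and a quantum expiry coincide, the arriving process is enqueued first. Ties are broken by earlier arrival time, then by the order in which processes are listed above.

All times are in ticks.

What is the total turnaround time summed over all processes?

Schedule: | P1 0-2 | P2 2-6 | P3 6-10 | P4 10-13 | P3 13-15 |
Completion: P1=2  P2=6  P3=15  P4=13
Turnaround (C−A): P1=2  P2=6  P3=15  P4=13
Turnaround = completion − arrival: P1=2, P2=6, P3=15, P4=13
Total turnaround = 2 + 6 + 15 + 13 = 36

36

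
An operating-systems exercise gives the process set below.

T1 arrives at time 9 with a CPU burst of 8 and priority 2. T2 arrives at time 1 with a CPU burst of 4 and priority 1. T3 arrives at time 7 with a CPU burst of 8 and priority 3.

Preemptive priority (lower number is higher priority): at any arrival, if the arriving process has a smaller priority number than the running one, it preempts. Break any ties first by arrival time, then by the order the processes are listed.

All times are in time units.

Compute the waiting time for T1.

Timeline: | idle 0-1 | T2 1-5 | idle 5-7 | T3 7-9 | T1 9-17 | T3 17-23 |
Completion: T1=17  T2=5  T3=23
Turnaround (C−A): T1=8  T2=4  T3=16
Waiting(T1) = turnaround − burst = 8 − 8 = 0

0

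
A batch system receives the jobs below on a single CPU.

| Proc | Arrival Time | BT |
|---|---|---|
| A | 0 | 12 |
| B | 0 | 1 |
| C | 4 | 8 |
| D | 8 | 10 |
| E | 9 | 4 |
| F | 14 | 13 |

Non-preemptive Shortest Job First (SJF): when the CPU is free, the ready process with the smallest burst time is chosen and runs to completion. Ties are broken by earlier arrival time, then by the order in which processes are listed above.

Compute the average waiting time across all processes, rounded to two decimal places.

Timeline: | B 0-1 | A 1-13 | E 13-17 | C 17-25 | D 25-35 | F 35-48 |
Completion: A=13  B=1  C=25  D=35  E=17  F=48
Turnaround (C−A): A=13  B=1  C=21  D=27  E=8  F=34
Waiting times: A=1, B=0, C=13, D=17, E=4, F=21
Average waiting = (1+0+13+17+4+21) / 6 = 56/6 = 9.33

9.33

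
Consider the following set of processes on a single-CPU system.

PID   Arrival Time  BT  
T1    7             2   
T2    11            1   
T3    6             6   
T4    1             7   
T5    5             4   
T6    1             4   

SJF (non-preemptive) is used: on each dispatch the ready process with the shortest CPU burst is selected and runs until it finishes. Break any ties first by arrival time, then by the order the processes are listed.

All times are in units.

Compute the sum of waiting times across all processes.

25

Timeline: | idle 0-1 | T6 1-5 | T5 5-9 | T1 9-11 | T2 11-12 | T3 12-18 | T4 18-25 |
Completion: T1=11  T2=12  T3=18  T4=25  T5=9  T6=5
Turnaround (C−A): T1=4  T2=1  T3=12  T4=24  T5=4  T6=4
Waiting = turnaround − burst: T1=2, T2=0, T3=6, T4=17, T5=0, T6=0
Total waiting = 2 + 0 + 6 + 17 + 0 + 0 = 25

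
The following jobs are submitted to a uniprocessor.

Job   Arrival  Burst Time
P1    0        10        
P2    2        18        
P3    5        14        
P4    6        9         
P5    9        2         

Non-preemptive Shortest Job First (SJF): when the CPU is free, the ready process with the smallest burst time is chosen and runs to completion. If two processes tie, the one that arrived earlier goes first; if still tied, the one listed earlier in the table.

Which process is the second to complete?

P5

Timeline: | P1 0-10 | P5 10-12 | P4 12-21 | P3 21-35 | P2 35-53 |
Completion: P1=10  P2=53  P3=35  P4=21  P5=12
Turnaround (C−A): P1=10  P2=51  P3=30  P4=15  P5=3
Finish order: P1 → P5 → P4 → P3 → P2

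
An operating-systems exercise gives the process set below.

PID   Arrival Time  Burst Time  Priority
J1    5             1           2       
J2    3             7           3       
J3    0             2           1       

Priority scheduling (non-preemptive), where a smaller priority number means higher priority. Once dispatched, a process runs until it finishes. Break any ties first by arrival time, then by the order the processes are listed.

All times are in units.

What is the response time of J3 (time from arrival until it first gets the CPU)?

0

Schedule: | J3 0-2 | idle 2-3 | J2 3-10 | J1 10-11 |
Completion: J1=11  J2=10  J3=2
Response(J3) = first start − arrival = 0 − 0 = 0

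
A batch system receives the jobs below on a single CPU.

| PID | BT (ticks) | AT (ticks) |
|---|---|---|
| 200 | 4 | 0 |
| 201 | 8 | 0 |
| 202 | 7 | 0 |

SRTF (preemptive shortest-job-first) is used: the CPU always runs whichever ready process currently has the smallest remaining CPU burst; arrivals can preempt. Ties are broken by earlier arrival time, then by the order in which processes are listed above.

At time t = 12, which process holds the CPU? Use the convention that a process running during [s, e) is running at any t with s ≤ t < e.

Gantt: | 200 0-4 | 202 4-11 | 201 11-19 |
Completion: 200=4  201=19  202=11
Turnaround (C−A): 200=4  201=19  202=11

201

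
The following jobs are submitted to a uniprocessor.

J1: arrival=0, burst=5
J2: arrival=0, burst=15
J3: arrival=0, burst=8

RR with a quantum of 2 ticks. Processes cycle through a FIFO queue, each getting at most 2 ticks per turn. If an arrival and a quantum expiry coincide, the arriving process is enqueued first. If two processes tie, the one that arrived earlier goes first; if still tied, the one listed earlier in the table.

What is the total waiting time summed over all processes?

34

Gantt: | J1 0-2 | J2 2-4 | J3 4-6 | J1 6-8 | J2 8-10 | J3 10-12 | J1 12-13 | J2 13-15 | J3 15-17 | J2 17-19 | J3 19-21 | J2 21-28 |
Completion: J1=13  J2=28  J3=21
Waiting = turnaround − burst: J1=8, J2=13, J3=13
Total waiting = 8 + 13 + 13 = 34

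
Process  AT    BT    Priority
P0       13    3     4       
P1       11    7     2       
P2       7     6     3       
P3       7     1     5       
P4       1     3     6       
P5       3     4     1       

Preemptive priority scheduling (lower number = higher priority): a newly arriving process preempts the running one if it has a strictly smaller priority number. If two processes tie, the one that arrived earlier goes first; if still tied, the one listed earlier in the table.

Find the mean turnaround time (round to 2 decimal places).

Schedule: | idle 0-1 | P4 1-3 | P5 3-7 | P2 7-11 | P1 11-18 | P2 18-20 | P0 20-23 | P3 23-24 | P4 24-25 |
Completion: P0=23  P1=18  P2=20  P3=24  P4=25  P5=7
Turnaround (C−A): P0=10  P1=7  P2=13  P3=17  P4=24  P5=4
Turnaround times: P0=10, P1=7, P2=13, P3=17, P4=24, P5=4
Average turnaround = (10+7+13+17+24+4) / 6 = 75/6 = 12.50

12.50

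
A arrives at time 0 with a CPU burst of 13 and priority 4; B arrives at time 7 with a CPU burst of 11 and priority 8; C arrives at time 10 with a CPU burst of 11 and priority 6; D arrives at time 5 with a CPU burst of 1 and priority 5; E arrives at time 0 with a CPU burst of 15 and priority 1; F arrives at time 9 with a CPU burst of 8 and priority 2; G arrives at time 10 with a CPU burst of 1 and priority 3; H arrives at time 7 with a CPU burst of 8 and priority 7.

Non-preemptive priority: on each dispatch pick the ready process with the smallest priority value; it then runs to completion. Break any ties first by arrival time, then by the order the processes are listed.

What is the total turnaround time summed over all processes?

Gantt: | E 0-15 | F 15-23 | G 23-24 | A 24-37 | D 37-38 | C 38-49 | H 49-57 | B 57-68 |
Completion: A=37  B=68  C=49  D=38  E=15  F=23  G=24  H=57
Turnaround (C−A): A=37  B=61  C=39  D=33  E=15  F=14  G=14  H=50
Turnaround = completion − arrival: A=37, B=61, C=39, D=33, E=15, F=14, G=14, H=50
Total turnaround = 37 + 61 + 39 + 33 + 15 + 14 + 14 + 50 = 263

263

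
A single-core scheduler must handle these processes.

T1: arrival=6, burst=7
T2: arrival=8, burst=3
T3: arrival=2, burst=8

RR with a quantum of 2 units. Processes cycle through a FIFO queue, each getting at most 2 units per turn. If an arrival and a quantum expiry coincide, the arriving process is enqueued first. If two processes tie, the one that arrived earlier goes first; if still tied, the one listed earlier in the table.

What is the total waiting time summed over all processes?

Timeline: | idle 0-2 | T3 2-6 | T1 6-8 | T3 8-10 | T2 10-12 | T1 12-14 | T3 14-16 | T2 16-17 | T1 17-20 |
Completion: T1=20  T2=17  T3=16
Turnaround (C−A): T1=14  T2=9  T3=14
Waiting = turnaround − burst: T1=7, T2=6, T3=6
Total waiting = 7 + 6 + 6 = 19

19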